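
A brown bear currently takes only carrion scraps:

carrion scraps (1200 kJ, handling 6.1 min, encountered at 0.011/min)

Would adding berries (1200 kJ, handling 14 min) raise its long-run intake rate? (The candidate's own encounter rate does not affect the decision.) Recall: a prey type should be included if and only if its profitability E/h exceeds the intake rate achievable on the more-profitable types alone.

Intake rate on the current diet: R = (0.011×1200) / (1 + 0.011×6.1) = 13.2/1.067 = 12.37 kJ/min.
berries: E/h = 1200/14 = 85.71 kJ/min.
85.71 > 12.37, so adding berries raises the average — include it.

Yes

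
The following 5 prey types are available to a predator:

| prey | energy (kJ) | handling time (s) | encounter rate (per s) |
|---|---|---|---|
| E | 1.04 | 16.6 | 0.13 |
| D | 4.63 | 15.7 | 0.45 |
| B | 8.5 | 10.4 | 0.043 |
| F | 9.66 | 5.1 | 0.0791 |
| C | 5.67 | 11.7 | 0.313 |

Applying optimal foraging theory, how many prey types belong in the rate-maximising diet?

2

E/h in descending order: F 1.89, B 0.817, C 0.485, D 0.295, E 0.0627 kJ/s. The optimal diet is the largest prefix of this list for which every included type satisfies E_i/h_i > R on the types above it.
Rate on top 1: 0.5445. B: 0.817 > 0.5445 → include.
Rate on top 2: 0.6104. C: 0.485 < 0.6104 → exclude; stop.
Optimal diet: F, B — 2 of 5 types.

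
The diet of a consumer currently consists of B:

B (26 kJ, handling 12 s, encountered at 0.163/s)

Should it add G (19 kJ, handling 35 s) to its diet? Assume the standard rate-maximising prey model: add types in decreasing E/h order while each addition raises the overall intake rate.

Intake rate on the current diet: R = (0.163×26) / (1 + 0.163×12) = 4.238/2.956 = 1.434 kJ/s.
G: E/h = 19/35 = 0.5429 kJ/s.
0.5429 < 1.434, so adding G would lower the average — exclude it.

No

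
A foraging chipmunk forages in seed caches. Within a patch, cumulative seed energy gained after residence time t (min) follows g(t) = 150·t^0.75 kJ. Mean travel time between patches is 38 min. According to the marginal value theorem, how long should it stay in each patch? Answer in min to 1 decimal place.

114.0 min

Maximise g(t)/(T+t): set derivative to zero → g'(t)(T+t) = g(t).
g'(t) = 0.75·150·t^-0.25. Setting 0.75·150·t^-0.25 = 150·t^0.75/(38+t) gives 0.75(38+t) = t, so 0.25·t = 0.75×38.
t* = 0.75×38/0.25 = 114 min.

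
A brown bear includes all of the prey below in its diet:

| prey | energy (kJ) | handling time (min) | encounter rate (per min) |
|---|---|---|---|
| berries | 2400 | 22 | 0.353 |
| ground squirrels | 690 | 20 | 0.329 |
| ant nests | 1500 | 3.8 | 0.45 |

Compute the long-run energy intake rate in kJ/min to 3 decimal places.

102.557 kJ/min

R = Σλ_iE_i / (1 + Σλ_ih_i)
Numerator: 0.353×2400 + 0.329×690 + 0.45×1500 = 1749
Denominator: 1 + 0.353×22 + 0.329×20 + 0.45×3.8 = 17.06
R = 1749/17.06 = 102.6 kJ/min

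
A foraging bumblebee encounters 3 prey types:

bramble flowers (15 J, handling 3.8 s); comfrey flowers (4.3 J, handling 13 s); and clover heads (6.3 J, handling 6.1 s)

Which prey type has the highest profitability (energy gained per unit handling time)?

Profitability E/h (J/s): bramble flowers = 15/3.8 = 3.95, comfrey flowers = 4.3/13 = 0.331, clover heads = 6.3/6.1 = 1.03.
Ranked: bramble flowers > clover heads > comfrey flowers.

bramble flowers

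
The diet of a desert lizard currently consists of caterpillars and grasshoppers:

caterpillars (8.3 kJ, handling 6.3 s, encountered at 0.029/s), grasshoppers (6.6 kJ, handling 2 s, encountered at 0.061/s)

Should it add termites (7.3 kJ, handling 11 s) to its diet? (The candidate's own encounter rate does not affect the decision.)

Yes

On caterpillars and grasshoppers alone, R = ΣλE/(1+Σλh) = 0.6433/1.305 = 0.4931 kJ/s.
termites: E/h = 7.3/11 = 0.6636 kJ/s.
Since 0.6636 > R, including termites increases the long-run rate.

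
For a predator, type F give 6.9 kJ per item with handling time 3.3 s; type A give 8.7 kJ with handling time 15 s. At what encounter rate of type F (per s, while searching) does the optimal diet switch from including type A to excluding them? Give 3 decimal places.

Drop type A once their profitability E₂/h₂ falls below the rate achievable on type F alone: E₂/h₂ = λE₁/(1 + λh₁).
Solve for λ: λE₁h₂ = E₂(1 + λh₁) → λ(E₁h₂ − E₂h₁) = E₂ → λ = E₂/(E₁h₂ − E₂h₁).
λ = 8.7/(6.9×15 − 8.7×3.3) = 8.7/74.79 = 0.1163 per s.

0.116 per s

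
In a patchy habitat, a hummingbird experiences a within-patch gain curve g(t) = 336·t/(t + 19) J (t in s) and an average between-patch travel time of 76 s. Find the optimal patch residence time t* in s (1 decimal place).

38.0 s

By the marginal value theorem, leave when the instantaneous gain rate g'(t) equals the habitat-wide average g(t)/(T + t).
g'(t) = 336·19/(t + 19)². Setting 336·19/(t+19)² = 336t/[(t+19)(76+t)] gives 19(76+t) = t(t+19), so t² = 19×76 = 1444.
t* = √1444 = 38 s.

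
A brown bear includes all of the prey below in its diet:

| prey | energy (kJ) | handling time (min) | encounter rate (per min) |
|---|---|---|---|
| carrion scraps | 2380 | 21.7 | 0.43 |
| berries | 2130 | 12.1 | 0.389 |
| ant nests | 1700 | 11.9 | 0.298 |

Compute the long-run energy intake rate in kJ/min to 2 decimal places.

Energy encountered per unit search time: 0.43×2380 + 0.389×2130 + 0.298×1700 = 2359 kJ/min.
Handling time per unit search time: 0.43×21.7 + 0.389×12.1 + 0.298×11.9 = 17.58.
Rate = 2359/(1 + 17.58) = 126.9 kJ/min.

126.91 kJ/min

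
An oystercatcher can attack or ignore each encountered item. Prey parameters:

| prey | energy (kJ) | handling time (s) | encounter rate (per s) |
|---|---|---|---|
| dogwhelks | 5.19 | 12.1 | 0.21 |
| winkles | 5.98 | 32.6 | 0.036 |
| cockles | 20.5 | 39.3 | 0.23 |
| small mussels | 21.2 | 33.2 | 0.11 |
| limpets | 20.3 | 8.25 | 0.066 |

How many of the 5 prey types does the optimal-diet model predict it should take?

1

Profitabilities (E/h, kJ/s): limpets 2.46, small mussels 0.639, cockles 0.522, dogwhelks 0.429, winkles 0.183. Add prey in this order while the next type's profitability exceeds the intake rate on those already taken.
Rate on top 1: 0.8675. small mussels: 0.639 < 0.8675 → exclude; stop.
Optimal diet: limpets — 1 of 5 types.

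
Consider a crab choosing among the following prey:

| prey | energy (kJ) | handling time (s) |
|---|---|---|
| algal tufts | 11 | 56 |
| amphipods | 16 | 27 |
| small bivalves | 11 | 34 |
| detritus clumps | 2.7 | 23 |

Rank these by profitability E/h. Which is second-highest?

small bivalves

Profitability E/h (kJ/s): algal tufts = 11/56 = 0.196, amphipods = 16/27 = 0.593, small bivalves = 11/34 = 0.324, detritus clumps = 2.7/23 = 0.117.
Ranked: amphipods > small bivalves > algal tufts > detritus clumps.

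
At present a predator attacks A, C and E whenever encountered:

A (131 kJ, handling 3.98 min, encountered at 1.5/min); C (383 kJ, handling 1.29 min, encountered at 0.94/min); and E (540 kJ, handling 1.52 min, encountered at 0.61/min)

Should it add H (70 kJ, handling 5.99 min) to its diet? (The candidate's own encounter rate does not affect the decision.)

No

Intake rate on the current diet: R = (1.5×131 + 0.94×383 + 0.61×540) / (1 + 1.5×3.98 + 0.94×1.29 + 0.61×1.52) = 885.9/9.11 = 97.25 kJ/min.
Profitability of H: 70/5.99 = 11.69 kJ/min.
Since 11.69 < R, time spent handling H is better spent searching.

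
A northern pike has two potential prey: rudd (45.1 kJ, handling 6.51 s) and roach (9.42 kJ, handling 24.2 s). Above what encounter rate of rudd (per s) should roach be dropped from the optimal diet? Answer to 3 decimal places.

At the threshold, the rate on rudd alone equals the profitability of roach: λ·45.1/(1 + λ·6.51) = 9.42/24.2 = 0.3893.
Rearranging, λ(45.1 − 0.3893×6.51) = 0.3893, so λ = 0.3893/42.57 = 0.009145 per s.

0.009 per s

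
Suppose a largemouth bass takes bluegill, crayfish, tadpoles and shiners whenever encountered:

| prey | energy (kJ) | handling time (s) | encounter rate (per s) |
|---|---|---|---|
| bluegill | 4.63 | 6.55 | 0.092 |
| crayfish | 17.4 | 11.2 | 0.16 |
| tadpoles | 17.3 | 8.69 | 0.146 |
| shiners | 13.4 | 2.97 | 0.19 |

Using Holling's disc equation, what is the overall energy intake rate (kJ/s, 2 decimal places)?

Energy encountered per unit search time: 0.092×4.63 + 0.16×17.4 + 0.146×17.3 + 0.19×13.4 = 8.282 kJ/s.
Handling time per unit search time: 0.092×6.55 + 0.16×11.2 + 0.146×8.69 + 0.19×2.97 = 4.228.
Rate = 8.282/(1 + 4.228) = 1.584 kJ/s.

1.58 kJ/s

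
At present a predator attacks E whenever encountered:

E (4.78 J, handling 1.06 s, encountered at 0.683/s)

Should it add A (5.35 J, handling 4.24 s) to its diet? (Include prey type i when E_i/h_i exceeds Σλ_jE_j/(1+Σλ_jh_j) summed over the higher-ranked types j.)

On E alone, R = ΣλE/(1+Σλh) = 3.265/1.724 = 1.894 J/s.
A: E/h = 5.35/4.24 = 1.262 J/s.
1.262 < 1.894, so adding A would lower the average — exclude it.

No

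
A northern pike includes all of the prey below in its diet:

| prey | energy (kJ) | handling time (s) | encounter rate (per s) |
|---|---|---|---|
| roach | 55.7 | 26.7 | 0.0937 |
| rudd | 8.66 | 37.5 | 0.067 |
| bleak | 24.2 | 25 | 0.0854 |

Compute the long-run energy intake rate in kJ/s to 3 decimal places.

R = (0.0937×55.7 + 0.067×8.66 + 0.0854×24.2) / (1 + 0.0937×26.7 + 0.067×37.5 + 0.0854×25) = 7.866/8.149 = 0.9652 kJ/s.

0.965 kJ/s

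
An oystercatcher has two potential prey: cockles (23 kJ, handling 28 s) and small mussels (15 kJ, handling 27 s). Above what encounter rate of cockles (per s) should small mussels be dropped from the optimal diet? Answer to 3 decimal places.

The zero-one rule: include small mussels iff E₂/h₂ > λE₁/(1+λh₁). Equality gives the switch point.
λE₁h₂ = E₂ + λE₂h₁ ⇒ λ = E₂/(E₁h₂ − E₂h₁) = 15/(621 − 420) = 0.07463 per s.

0.075 per s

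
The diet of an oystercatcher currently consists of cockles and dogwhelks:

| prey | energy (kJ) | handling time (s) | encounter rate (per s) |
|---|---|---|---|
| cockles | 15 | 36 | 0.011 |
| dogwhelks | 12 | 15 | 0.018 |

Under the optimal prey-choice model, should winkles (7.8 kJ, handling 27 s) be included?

Yes

Intake rate on the current diet: R = (0.011×15 + 0.018×12) / (1 + 0.011×36 + 0.018×15) = 0.381/1.666 = 0.2287 kJ/s.
winkles: E/h = 7.8/27 = 0.2889 kJ/s.
Since 0.2889 > R, including winkles increases the long-run rate.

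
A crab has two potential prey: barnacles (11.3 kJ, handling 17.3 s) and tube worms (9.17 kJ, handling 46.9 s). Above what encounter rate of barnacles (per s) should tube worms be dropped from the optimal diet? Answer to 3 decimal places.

The zero-one rule: include tube worms iff E₂/h₂ > λE₁/(1+λh₁). Equality gives the switch point.
λE₁h₂ = E₂ + λE₂h₁ ⇒ λ = E₂/(E₁h₂ − E₂h₁) = 9.17/(530 − 158.6) = 0.0247 per s.

0.025 per s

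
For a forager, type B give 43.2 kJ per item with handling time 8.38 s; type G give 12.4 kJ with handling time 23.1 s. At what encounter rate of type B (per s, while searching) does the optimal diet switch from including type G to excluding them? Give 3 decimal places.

0.014 per s

At the threshold, the rate on type B alone equals the profitability of type G: λ·43.2/(1 + λ·8.38) = 12.4/23.1 = 0.5368.
Rearranging, λ(43.2 − 0.5368×8.38) = 0.5368, so λ = 0.5368/38.7 = 0.01387 per s.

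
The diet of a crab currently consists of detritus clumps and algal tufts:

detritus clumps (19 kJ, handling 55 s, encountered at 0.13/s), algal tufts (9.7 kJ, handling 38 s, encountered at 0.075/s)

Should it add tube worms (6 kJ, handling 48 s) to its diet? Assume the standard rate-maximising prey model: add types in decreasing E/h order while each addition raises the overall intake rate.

No

Current rate: (0.13×19 + 0.075×9.7)/(1 + 0.13×55 + 0.075×38) = 0.2907 kJ/s.
tube worms: E/h = 6/48 = 0.125 kJ/s.
Since 0.125 < R, time spent handling tube worms is better spent searching.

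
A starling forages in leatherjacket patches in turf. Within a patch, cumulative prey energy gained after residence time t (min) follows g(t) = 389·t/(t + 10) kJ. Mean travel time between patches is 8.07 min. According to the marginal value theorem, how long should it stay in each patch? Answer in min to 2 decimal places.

8.98 min

Optimal t* satisfies g'(t*) = g(t*)/(T + t*).
g'(t) = 389·10/(t + 10)². Setting 389·10/(t+10)² = 389t/[(t+10)(8.07+t)] gives 10(8.07+t) = t(t+10), so t² = 10×8.07 = 80.7.
t* = √80.7 = 8.983 min.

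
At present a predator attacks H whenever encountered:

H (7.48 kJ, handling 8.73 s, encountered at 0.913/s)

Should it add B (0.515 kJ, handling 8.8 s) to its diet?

No

Intake rate on the current diet: R = (0.913×7.48) / (1 + 0.913×8.73) = 6.829/8.97 = 0.7613 kJ/s.
Profitability of B: 0.515/8.8 = 0.05852 kJ/s.
Since 0.05852 < R, time spent handling B is better spent searching.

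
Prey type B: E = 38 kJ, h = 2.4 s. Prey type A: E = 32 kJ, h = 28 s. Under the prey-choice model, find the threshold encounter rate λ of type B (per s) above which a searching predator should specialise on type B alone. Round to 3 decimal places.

0.032 per s

The zero-one rule: include type A iff E₂/h₂ > λE₁/(1+λh₁). Equality gives the switch point.
λE₁h₂ = E₂ + λE₂h₁ ⇒ λ = E₂/(E₁h₂ − E₂h₁) = 32/(1064 − 76.8) = 0.03241 per s.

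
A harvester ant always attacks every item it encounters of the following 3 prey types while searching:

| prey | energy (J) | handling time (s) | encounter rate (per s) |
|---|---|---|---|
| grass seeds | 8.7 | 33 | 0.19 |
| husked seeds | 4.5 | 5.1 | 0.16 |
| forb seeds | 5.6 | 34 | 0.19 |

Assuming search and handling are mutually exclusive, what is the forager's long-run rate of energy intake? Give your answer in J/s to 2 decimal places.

0.24 J/s

Energy encountered per unit search time: 0.19×8.7 + 0.16×4.5 + 0.19×5.6 = 3.437 J/s.
Handling time per unit search time: 0.19×33 + 0.16×5.1 + 0.19×34 = 13.55.
Rate = 3.437/(1 + 13.55) = 0.2363 J/s.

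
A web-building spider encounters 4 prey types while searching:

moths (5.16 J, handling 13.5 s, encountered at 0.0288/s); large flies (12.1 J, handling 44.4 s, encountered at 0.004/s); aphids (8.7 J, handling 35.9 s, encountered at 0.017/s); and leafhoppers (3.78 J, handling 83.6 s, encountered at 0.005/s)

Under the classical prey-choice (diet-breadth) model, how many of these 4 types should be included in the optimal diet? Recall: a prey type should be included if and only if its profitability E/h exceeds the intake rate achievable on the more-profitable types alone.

3

Rank by E/h (J/s): moths 0.382, large flies 0.273, aphids 0.242, leafhoppers 0.0452. Include each in turn until the next type's E/h falls below the running intake rate.
Rate on top 1: 0.107. large flies: 0.273 > 0.107 → include.
Rate on top 2: 0.1258. aphids: 0.242 > 0.1258 → include.
Rate on top 3: 0.1585. leafhoppers: 0.0452 < 0.1585 → exclude; stop.
Optimal diet: moths, large flies, aphids — 3 of 4 types.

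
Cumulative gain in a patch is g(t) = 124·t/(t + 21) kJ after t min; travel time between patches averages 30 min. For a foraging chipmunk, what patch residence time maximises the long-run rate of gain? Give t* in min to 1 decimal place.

Optimal t* satisfies g'(t*) = g(t*)/(T + t*).
g'(t) = 124·21/(t + 21)². Setting 124·21/(t+21)² = 124t/[(t+21)(30+t)] gives 21(30+t) = t(t+21), so t² = 21×30 = 630.
t* = √630 = 25.1 min.

25.1 min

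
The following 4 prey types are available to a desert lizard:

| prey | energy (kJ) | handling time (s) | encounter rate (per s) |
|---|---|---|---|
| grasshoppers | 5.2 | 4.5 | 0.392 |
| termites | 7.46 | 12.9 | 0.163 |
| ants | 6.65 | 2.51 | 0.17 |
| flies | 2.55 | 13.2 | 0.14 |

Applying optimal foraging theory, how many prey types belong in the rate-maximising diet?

2

E/h in descending order: ants 2.65, grasshoppers 1.16, termites 0.578, flies 0.193 kJ/s. The optimal diet is the largest prefix of this list for which every included type satisfies E_i/h_i > R on the types above it.
Rate on top 1: 0.7924. grasshoppers: 1.16 > 0.7924 → include.
Rate on top 2: 0.9932. termites: 0.578 < 0.9932 → exclude; stop.
Optimal diet: ants, grasshoppers — 2 of 4 types.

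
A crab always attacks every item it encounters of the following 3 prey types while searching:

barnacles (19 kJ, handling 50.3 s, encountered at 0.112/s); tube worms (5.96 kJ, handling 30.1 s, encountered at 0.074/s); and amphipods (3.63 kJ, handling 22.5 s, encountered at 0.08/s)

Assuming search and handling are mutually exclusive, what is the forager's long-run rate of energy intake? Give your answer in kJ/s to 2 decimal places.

0.27 kJ/s

R = Σλ_iE_i / (1 + Σλ_ih_i)
Numerator: 0.112×19 + 0.074×5.96 + 0.08×3.63 = 2.859
Denominator: 1 + 0.112×50.3 + 0.074×30.1 + 0.08×22.5 = 10.66
R = 2.859/10.66 = 0.2682 kJ/s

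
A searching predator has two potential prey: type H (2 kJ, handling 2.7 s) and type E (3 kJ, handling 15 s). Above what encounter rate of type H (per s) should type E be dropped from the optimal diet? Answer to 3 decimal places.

0.137 per s

Drop type E once their profitability E₂/h₂ falls below the rate achievable on type H alone: E₂/h₂ = λE₁/(1 + λh₁).
Solve for λ: λE₁h₂ = E₂(1 + λh₁) → λ(E₁h₂ − E₂h₁) = E₂ → λ = E₂/(E₁h₂ − E₂h₁).
λ = 3/(2×15 − 3×2.7) = 3/21.9 = 0.137 per s.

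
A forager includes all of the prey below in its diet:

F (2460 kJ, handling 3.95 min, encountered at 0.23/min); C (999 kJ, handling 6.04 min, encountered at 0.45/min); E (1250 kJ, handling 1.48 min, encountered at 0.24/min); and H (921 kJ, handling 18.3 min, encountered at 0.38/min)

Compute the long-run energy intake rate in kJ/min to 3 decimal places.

R = Σλ_iE_i / (1 + Σλ_ih_i)
Numerator: 0.23×2460 + 0.45×999 + 0.24×1250 + 0.38×921 = 1665
Denominator: 1 + 0.23×3.95 + 0.45×6.04 + 0.24×1.48 + 0.38×18.3 = 11.94
R = 1665/11.94 = 139.5 kJ/min

139.525 kJ/min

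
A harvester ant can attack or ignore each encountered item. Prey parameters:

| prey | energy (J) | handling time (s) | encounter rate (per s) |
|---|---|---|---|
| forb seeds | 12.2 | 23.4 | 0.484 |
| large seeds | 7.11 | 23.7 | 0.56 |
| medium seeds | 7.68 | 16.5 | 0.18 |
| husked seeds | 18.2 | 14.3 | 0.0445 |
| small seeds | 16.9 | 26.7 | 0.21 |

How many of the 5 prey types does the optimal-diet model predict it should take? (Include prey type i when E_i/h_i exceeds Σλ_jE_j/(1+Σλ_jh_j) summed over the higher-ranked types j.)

Profitabilities (E/h, J/s): husked seeds 1.27, small seeds 0.633, forb seeds 0.521, medium seeds 0.465, large seeds 0.3. Add prey in this order while the next type's profitability exceeds the intake rate on those already taken.
Rate on top 1: 0.4949. small seeds: 0.633 > 0.4949 → include.
Rate on top 2: 0.6018. forb seeds: 0.521 < 0.6018 → exclude; stop.
Optimal diet: husked seeds, small seeds — 2 of 5 types.

2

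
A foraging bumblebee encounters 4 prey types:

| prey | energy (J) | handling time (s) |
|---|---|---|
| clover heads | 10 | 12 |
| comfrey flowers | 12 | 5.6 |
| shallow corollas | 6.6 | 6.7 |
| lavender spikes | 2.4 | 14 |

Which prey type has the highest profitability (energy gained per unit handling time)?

In descending order of E/h:
comfrey flowers: 12/5.6 = 2.14 J/s
shallow corollas: 6.6/6.7 = 0.985 J/s
clover heads: 10/12 = 0.833 J/s
lavender spikes: 2.4/14 = 0.171 J/s

comfrey flowers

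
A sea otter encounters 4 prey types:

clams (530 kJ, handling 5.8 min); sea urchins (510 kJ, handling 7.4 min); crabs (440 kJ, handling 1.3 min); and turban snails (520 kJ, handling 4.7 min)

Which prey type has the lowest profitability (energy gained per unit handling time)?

sea urchins

Profitability E/h (kJ/min): clams = 530/5.8 = 91.4, sea urchins = 510/7.4 = 68.9, crabs = 440/1.3 = 338, turban snails = 520/4.7 = 111.
Ranked: crabs > turban snails > clams > sea urchins.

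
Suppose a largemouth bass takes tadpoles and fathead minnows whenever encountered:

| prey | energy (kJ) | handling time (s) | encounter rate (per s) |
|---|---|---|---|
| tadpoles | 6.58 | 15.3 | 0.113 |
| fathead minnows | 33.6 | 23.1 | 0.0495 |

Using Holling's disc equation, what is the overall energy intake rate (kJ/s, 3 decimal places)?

R = Σλ_iE_i / (1 + Σλ_ih_i)
Numerator: 0.113×6.58 + 0.0495×33.6 = 2.407
Denominator: 1 + 0.113×15.3 + 0.0495×23.1 = 3.872
R = 2.407/3.872 = 0.6215 kJ/s

0.622 kJ/s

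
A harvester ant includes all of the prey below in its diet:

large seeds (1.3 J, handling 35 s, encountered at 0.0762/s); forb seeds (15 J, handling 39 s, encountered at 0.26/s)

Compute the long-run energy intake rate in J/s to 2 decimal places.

R = Σλ_iE_i / (1 + Σλ_ih_i)
Numerator: 0.0762×1.3 + 0.26×15 = 3.999
Denominator: 1 + 0.0762×35 + 0.26×39 = 13.81
R = 3.999/13.81 = 0.2896 J/s

0.29 J/s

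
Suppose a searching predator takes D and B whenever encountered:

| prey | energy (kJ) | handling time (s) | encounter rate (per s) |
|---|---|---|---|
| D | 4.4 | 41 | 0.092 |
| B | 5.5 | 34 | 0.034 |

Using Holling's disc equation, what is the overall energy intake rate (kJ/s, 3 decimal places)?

R = (0.092×4.4 + 0.034×5.5) / (1 + 0.092×41 + 0.034×34) = 0.5918/5.928 = 0.09983 kJ/s.

0.100 kJ/s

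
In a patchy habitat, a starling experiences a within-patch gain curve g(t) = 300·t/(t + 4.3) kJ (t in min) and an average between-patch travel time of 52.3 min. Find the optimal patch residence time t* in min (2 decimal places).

By the marginal value theorem, leave when the instantaneous gain rate g'(t) equals the habitat-wide average g(t)/(T + t).
g'(t) = 300·4.3/(t + 4.3)². Setting 300·4.3/(t+4.3)² = 300t/[(t+4.3)(52.3+t)] gives 4.3(52.3+t) = t(t+4.3), so t² = 4.3×52.3 = 224.9.
t* = √224.9 = 15 min.

15.00 min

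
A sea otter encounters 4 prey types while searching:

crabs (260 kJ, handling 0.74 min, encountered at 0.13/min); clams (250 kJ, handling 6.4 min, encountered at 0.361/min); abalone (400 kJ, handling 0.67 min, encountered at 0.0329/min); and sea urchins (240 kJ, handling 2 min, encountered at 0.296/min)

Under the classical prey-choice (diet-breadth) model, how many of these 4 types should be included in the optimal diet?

Rank by E/h (kJ/min): abalone 597, crabs 351, sea urchins 120, clams 39.1. Include each in turn until the next type's E/h falls below the running intake rate.
Rate on top 1: 12.88. crabs: 351 > 12.88 → include.
Rate on top 2: 41.99. sea urchins: 120 > 41.99 → include.
Rate on top 3: 69. clams: 39.1 < 69 → exclude; stop.
Optimal diet: abalone, crabs, sea urchins — 3 of 4 types.

3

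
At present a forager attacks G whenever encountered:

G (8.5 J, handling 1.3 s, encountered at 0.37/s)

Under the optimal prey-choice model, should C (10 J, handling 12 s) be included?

On G alone, R = ΣλE/(1+Σλh) = 3.145/1.481 = 2.124 J/s.
C: E/h = 10/12 = 0.8333 J/s.
0.8333 < 2.124, so adding C would lower the average — exclude it.

No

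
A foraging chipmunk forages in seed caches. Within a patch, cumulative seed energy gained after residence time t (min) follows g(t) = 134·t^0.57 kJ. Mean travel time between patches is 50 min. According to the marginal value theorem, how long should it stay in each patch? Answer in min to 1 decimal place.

Maximise g(t)/(T+t): set derivative to zero → g'(t)(T+t) = g(t).
g'(t) = 0.57·134·t^-0.43. Setting 0.57·134·t^-0.43 = 134·t^0.57/(50+t) gives 0.57(50+t) = t, so 0.43·t = 0.57×50.
t* = 0.57×50/0.43 = 66.28 min.

66.3 min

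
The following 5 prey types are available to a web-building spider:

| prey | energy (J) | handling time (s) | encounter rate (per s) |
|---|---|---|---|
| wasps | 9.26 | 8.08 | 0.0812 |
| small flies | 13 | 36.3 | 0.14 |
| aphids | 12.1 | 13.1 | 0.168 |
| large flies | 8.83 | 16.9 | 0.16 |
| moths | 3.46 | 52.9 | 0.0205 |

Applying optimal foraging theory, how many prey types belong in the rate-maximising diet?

Profitabilities (E/h, J/s): wasps 1.15, aphids 0.924, large flies 0.522, small flies 0.358, moths 0.0654. Add prey in this order while the next type's profitability exceeds the intake rate on those already taken.
Rate on top 1: 0.454. aphids: 0.924 > 0.454 → include.
Rate on top 2: 0.722. large flies: 0.522 < 0.722 → exclude; stop.
Optimal diet: wasps, aphids — 2 of 5 types.

2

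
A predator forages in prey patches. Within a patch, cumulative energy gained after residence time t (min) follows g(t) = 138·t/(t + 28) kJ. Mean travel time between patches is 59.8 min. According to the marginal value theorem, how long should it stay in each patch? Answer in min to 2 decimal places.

By the marginal value theorem, leave when the instantaneous gain rate g'(t) equals the habitat-wide average g(t)/(T + t).
g'(t) = 138·28/(t + 28)². Setting 138·28/(t+28)² = 138t/[(t+28)(59.8+t)] gives 28(59.8+t) = t(t+28), so t² = 28×59.8 = 1674.
t* = √1674 = 40.92 min.

40.92 min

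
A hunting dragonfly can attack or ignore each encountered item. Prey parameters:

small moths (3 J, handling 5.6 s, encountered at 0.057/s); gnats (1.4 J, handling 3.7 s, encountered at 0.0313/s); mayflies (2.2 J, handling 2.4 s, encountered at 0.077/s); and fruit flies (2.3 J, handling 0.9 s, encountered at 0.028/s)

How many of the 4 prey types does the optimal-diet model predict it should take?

4

Profitabilities (E/h, J/s): fruit flies 2.56, mayflies 0.917, small moths 0.536, gnats 0.378. Add prey in this order while the next type's profitability exceeds the intake rate on those already taken.
Rate on top 1: 0.06282. mayflies: 0.917 > 0.06282 → include.
Rate on top 2: 0.1932. small moths: 0.536 > 0.1932 → include.
Rate on top 3: 0.2647. gnats: 0.378 > 0.2647 → include.
Optimal diet: fruit flies, mayflies, small moths, gnats — 4 of 4 types.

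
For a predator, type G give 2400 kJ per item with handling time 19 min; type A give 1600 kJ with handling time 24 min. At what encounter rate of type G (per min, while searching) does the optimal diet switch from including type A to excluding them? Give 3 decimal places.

0.059 per min

At the threshold, the rate on type G alone equals the profitability of type A: λ·2400/(1 + λ·19) = 1600/24 = 66.67.
Rearranging, λ(2400 − 66.67×19) = 66.67, so λ = 66.67/1133 = 0.05882 per min.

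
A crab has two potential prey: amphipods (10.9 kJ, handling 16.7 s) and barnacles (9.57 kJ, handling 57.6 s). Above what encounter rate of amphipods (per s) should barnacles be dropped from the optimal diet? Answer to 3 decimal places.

0.020 per s

Drop barnacles once their profitability E₂/h₂ falls below the rate achievable on amphipods alone: E₂/h₂ = λE₁/(1 + λh₁).
Solve for λ: λE₁h₂ = E₂(1 + λh₁) → λ(E₁h₂ − E₂h₁) = E₂ → λ = E₂/(E₁h₂ − E₂h₁).
λ = 9.57/(10.9×57.6 − 9.57×16.7) = 9.57/468 = 0.02045 per s.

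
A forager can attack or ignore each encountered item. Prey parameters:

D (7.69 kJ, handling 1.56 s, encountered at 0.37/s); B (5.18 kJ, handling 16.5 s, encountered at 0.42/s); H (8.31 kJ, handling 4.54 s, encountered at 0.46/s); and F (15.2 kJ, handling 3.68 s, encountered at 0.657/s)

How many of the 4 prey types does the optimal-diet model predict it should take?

2

Rank by E/h (kJ/s): D 4.93, F 4.13, H 1.83, B 0.314. Include each in turn until the next type's E/h falls below the running intake rate.
Rate on top 1: 1.804. F: 4.13 > 1.804 → include.
Rate on top 2: 3.212. H: 1.83 < 3.212 → exclude; stop.
Optimal diet: D, F — 2 of 4 types.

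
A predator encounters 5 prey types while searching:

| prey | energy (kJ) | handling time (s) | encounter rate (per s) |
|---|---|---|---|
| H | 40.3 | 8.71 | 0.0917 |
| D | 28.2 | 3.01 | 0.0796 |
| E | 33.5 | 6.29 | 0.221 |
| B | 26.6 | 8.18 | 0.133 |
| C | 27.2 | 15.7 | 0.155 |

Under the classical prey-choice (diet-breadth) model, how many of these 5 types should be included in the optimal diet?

3

Profitabilities (E/h, kJ/s): D 9.37, E 5.33, H 4.63, B 3.25, C 1.73. Add prey in this order while the next type's profitability exceeds the intake rate on those already taken.
Rate on top 1: 1.811. E: 5.33 > 1.811 → include.
Rate on top 2: 3.669. H: 4.63 > 3.669 → include.
Rate on top 3: 3.892. B: 3.25 < 3.892 → exclude; stop.
Optimal diet: D, E, H — 3 of 5 types.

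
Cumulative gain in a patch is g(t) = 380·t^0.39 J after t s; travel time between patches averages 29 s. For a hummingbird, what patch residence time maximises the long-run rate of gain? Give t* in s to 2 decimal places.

Optimal t* satisfies g'(t*) = g(t*)/(T + t*).
g'(t) = 0.39·380·t^-0.61. Setting 0.39·380·t^-0.61 = 380·t^0.39/(29+t) gives 0.39(29+t) = t, so 0.61·t = 0.39×29.
t* = 0.39×29/0.61 = 18.54 s.

18.54 s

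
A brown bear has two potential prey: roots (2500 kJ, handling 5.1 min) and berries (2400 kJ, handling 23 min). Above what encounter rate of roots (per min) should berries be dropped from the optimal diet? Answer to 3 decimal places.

The zero-one rule: include berries iff E₂/h₂ > λE₁/(1+λh₁). Equality gives the switch point.
λE₁h₂ = E₂ + λE₂h₁ ⇒ λ = E₂/(E₁h₂ − E₂h₁) = 2400/(5.75e+04 − 1.224e+04) = 0.05303 per min.

0.053 per min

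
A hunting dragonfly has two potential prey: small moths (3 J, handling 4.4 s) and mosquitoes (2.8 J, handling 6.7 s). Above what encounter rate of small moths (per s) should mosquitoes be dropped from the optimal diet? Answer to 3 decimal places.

The zero-one rule: include mosquitoes iff E₂/h₂ > λE₁/(1+λh₁). Equality gives the switch point.
λE₁h₂ = E₂ + λE₂h₁ ⇒ λ = E₂/(E₁h₂ − E₂h₁) = 2.8/(20.1 − 12.32) = 0.3599 per s.

0.360 per s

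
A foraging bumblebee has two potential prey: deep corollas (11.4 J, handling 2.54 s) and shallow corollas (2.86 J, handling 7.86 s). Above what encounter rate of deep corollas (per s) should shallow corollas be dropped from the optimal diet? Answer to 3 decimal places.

0.035 per s

The zero-one rule: include shallow corollas iff E₂/h₂ > λE₁/(1+λh₁). Equality gives the switch point.
λE₁h₂ = E₂ + λE₂h₁ ⇒ λ = E₂/(E₁h₂ − E₂h₁) = 2.86/(89.6 − 7.264) = 0.03473 per s.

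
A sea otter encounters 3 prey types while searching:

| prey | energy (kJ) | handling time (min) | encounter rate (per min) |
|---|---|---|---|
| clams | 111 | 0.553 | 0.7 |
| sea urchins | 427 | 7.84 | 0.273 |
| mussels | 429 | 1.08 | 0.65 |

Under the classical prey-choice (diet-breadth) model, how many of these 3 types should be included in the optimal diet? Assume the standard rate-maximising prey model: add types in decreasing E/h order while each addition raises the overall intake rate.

E/h in descending order: mussels 397, clams 201, sea urchins 54.5 kJ/min. The optimal diet is the largest prefix of this list for which every included type satisfies E_i/h_i > R on the types above it.
Rate on top 1: 163.8. clams: 201 > 163.8 → include.
Rate on top 2: 170.7. sea urchins: 54.5 < 170.7 → exclude; stop.
Optimal diet: mussels, clams — 2 of 3 types.

2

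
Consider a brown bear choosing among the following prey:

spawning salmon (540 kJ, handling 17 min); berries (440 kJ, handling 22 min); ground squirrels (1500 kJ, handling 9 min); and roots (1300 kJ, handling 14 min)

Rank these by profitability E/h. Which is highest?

In descending order of E/h:
ground squirrels: 1500/9 = 167 kJ/min
roots: 1300/14 = 92.9 kJ/min
spawning salmon: 540/17 = 31.8 kJ/min
berries: 440/22 = 20 kJ/min

ground squirrels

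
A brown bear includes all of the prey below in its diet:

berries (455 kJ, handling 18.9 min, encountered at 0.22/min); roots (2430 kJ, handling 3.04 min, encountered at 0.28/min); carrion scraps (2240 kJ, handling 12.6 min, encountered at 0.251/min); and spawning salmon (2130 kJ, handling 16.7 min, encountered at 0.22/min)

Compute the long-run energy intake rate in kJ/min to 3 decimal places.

141.006 kJ/min

R = Σλ_iE_i / (1 + Σλ_ih_i)
Numerator: 0.22×455 + 0.28×2430 + 0.251×2240 + 0.22×2130 = 1811
Denominator: 1 + 0.22×18.9 + 0.28×3.04 + 0.251×12.6 + 0.22×16.7 = 12.85
R = 1811/12.85 = 141 kJ/min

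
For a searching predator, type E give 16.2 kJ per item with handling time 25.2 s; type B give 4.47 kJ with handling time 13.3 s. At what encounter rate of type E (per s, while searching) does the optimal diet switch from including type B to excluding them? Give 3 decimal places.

0.043 per s

Drop type B once their profitability E₂/h₂ falls below the rate achievable on type E alone: E₂/h₂ = λE₁/(1 + λh₁).
Solve for λ: λE₁h₂ = E₂(1 + λh₁) → λ(E₁h₂ − E₂h₁) = E₂ → λ = E₂/(E₁h₂ − E₂h₁).
λ = 4.47/(16.2×13.3 − 4.47×25.2) = 4.47/102.8 = 0.04348 per s.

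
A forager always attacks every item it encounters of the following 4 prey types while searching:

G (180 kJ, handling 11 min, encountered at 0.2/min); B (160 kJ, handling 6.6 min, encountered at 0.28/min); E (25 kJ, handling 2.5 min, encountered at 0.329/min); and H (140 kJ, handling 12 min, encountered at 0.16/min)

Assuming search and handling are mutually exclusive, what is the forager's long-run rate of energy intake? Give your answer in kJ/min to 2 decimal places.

R = (0.2×180 + 0.28×160 + 0.329×25 + 0.16×140) / (1 + 0.2×11 + 0.28×6.6 + 0.329×2.5 + 0.16×12) = 111.4/7.79 = 14.3 kJ/min.

14.30 kJ/min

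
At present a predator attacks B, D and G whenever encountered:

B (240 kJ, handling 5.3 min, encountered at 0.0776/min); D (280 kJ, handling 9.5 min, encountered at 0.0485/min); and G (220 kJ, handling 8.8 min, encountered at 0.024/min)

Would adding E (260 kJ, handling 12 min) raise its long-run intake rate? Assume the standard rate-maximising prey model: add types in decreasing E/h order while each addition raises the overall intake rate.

Yes

On B, D and G alone, R = ΣλE/(1+Σλh) = 37.48/2.083 = 17.99 kJ/min.
E: E/h = 260/12 = 21.67 kJ/min.
Since 21.67 > R, including E increases the long-run rate.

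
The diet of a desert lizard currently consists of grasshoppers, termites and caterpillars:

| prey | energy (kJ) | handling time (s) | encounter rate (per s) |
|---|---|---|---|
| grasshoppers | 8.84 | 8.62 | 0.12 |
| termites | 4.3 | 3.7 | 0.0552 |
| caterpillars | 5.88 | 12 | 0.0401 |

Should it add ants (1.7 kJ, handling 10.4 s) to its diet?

No

On grasshoppers, termites and caterpillars alone, R = ΣλE/(1+Σλh) = 1.534/2.72 = 0.564 kJ/s.
Profitability of ants: 1.7/10.4 = 0.1635 kJ/s.
0.1635 < 0.564, so adding ants would lower the average — exclude it.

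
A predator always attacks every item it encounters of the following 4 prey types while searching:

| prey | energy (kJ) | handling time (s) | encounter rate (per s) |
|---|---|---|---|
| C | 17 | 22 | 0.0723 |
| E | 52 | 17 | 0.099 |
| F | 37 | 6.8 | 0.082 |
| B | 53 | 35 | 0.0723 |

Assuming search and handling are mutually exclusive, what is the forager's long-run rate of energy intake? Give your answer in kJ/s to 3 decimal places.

1.799 kJ/s

Energy encountered per unit search time: 0.0723×17 + 0.099×52 + 0.082×37 + 0.0723×53 = 13.24 kJ/s.
Handling time per unit search time: 0.0723×22 + 0.099×17 + 0.082×6.8 + 0.0723×35 = 6.362.
Rate = 13.24/(1 + 6.362) = 1.799 kJ/s.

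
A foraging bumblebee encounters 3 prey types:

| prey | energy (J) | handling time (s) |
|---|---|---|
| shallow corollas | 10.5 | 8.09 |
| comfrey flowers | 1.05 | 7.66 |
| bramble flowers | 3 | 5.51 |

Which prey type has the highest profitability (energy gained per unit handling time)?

shallow corollas

Profitability E/h (J/s): shallow corollas = 10.5/8.09 = 1.3, comfrey flowers = 1.05/7.66 = 0.137, bramble flowers = 3/5.51 = 0.544.
Ranked: shallow corollas > bramble flowers > comfrey flowers.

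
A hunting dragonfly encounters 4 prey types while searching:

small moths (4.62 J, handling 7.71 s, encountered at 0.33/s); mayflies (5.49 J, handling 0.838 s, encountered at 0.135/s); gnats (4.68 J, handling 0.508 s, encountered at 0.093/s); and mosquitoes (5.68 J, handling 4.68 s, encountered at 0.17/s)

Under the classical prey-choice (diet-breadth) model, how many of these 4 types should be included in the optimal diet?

Rank by E/h (J/s): gnats 9.21, mayflies 6.55, mosquitoes 1.21, small moths 0.599. Include each in turn until the next type's E/h falls below the running intake rate.
Rate on top 1: 0.4156. mayflies: 6.55 > 0.4156 → include.
Rate on top 2: 1.014. mosquitoes: 1.21 > 1.014 → include.
Rate on top 3: 1.095. small moths: 0.599 < 1.095 → exclude; stop.
Optimal diet: gnats, mayflies, mosquitoes — 3 of 4 types.

3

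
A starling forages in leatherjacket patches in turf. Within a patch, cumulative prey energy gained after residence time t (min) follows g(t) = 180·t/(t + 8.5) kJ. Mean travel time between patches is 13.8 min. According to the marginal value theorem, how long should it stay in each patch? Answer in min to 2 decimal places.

By the marginal value theorem, leave when the instantaneous gain rate g'(t) equals the habitat-wide average g(t)/(T + t).
g'(t) = 180·8.5/(t + 8.5)². Setting 180·8.5/(t+8.5)² = 180t/[(t+8.5)(13.8+t)] gives 8.5(13.8+t) = t(t+8.5), so t² = 8.5×13.8 = 117.3.
t* = √117.3 = 10.83 min.

10.83 min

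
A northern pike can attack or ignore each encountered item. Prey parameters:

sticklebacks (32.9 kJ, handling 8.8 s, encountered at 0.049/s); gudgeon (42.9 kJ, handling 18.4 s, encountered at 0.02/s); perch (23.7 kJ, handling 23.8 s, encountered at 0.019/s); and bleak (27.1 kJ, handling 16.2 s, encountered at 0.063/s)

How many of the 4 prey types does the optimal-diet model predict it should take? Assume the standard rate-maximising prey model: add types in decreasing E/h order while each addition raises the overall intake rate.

3

Profitabilities (E/h, kJ/s): sticklebacks 3.74, gudgeon 2.33, bleak 1.67, perch 0.996. Add prey in this order while the next type's profitability exceeds the intake rate on those already taken.
Rate on top 1: 1.126. gudgeon: 2.33 > 1.126 → include.
Rate on top 2: 1.373. bleak: 1.67 > 1.373 → include.
Rate on top 3: 1.481. perch: 0.996 < 1.481 → exclude; stop.
Optimal diet: sticklebacks, gudgeon, bleak — 3 of 4 types.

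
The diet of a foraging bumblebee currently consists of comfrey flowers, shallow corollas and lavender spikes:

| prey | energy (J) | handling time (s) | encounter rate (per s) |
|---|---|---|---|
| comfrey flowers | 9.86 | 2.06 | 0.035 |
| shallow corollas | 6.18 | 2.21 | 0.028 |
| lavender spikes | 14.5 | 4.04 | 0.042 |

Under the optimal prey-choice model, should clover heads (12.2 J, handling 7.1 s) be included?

Yes

Intake rate on the current diet: R = (0.035×9.86 + 0.028×6.18 + 0.042×14.5) / (1 + 0.035×2.06 + 0.028×2.21 + 0.042×4.04) = 1.127/1.304 = 0.8646 J/s.
Profitability of clover heads: 12.2/7.1 = 1.718 J/s.
1.718 > 0.8646, so adding clover heads raises the average — include it.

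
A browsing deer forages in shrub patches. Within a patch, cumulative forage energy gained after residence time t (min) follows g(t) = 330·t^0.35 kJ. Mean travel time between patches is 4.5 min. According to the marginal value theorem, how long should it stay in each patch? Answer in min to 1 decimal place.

2.4 min

Optimal t* satisfies g'(t*) = g(t*)/(T + t*).
g'(t) = 0.35·330·t^-0.65. Setting 0.35·330·t^-0.65 = 330·t^0.35/(4.5+t) gives 0.35(4.5+t) = t, so 0.65·t = 0.35×4.5.
t* = 0.35×4.5/0.65 = 2.423 min.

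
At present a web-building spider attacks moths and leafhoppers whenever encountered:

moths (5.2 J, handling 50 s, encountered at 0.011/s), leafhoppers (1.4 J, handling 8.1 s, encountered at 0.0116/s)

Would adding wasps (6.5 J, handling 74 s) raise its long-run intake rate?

On moths and leafhoppers alone, R = ΣλE/(1+Σλh) = 0.07344/1.644 = 0.04467 J/s.
wasps: E/h = 6.5/74 = 0.08784 J/s.
Since 0.08784 > R, including wasps increases the long-run rate.

Yes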